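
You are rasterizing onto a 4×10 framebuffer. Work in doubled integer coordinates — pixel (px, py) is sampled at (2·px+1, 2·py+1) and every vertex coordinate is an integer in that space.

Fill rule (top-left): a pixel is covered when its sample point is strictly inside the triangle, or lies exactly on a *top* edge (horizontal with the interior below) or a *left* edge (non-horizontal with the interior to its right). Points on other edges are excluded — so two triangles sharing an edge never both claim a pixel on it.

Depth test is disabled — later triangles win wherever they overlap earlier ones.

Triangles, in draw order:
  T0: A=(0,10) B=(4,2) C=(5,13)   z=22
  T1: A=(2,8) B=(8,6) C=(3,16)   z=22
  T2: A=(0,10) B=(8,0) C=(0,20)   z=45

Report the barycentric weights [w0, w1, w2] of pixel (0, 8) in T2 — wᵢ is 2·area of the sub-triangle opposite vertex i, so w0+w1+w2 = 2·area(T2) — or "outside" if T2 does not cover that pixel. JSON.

T0:
  2·area = 52
  edge (0, 10)→(4, 2): d=(4,-8) top-left  bias=+0
  edge (4, 2)→(5, 13): d=(1,11) right/bottom  bias=-1
  edge (5, 13)→(0, 10): d=(-5,-3) top-left  bias=+0
    (1,2)@(3, 5): e=[4,14,34] → █
    (2,2)@(5, 5): e=[20,-8,40] → ·
    (1,3)@(3, 7): e=[12,16,24] → █
    (2,3)@(5, 7): e=[28,-6,30] → ·
    (0,4)@(1, 9): e=[4,40,8] → █
    (2,4)@(5, 9): e=[36,-4,20] → ·
    (0,5)@(1, 11): e=[12,42,-2] → ·
    (1,5)@(3, 11): e=[28,20,4] → █
    (2,5)@(5, 11): e=[44,-2,10] → ·
    (1,6)@(3, 13): e=[36,22,-6] → ·
    (2,6)@(5, 13): e=[52,0,0] → ·  [on edge]
  covered (5 px):
    · · · ·
    · · · ·
    · █ · ·
    · █ · ·
    █ █ · ·
    · █ · ·
    · · · ·
    · · · ·
    · · · ·
    · · · ·
T1:
  2·area = 50
  edge (2, 8)→(8, 6): d=(6,-2) top-left  bias=+0
  edge (8, 6)→(3, 16): d=(-5,10) right/bottom  bias=-1
  edge (3, 16)→(2, 8): d=(-1,-8) top-left  bias=+0
    (2,3)@(5, 7): e=[0,25,25] → █  [on edge]
    (3,3)@(7, 7): e=[4,5,41] → █
    (1,4)@(3, 9): e=[8,35,7] → █
    (3,4)@(7, 9): e=[16,-5,39] → ·
    (1,5)@(3, 11): e=[20,25,5] → █
    (3,5)@(7, 11): e=[28,-15,37] → ·
    (1,6)@(3, 13): e=[32,15,3] → █
    (2,6)@(5, 13): e=[36,-5,19] → ·
    (1,7)@(3, 15): e=[44,5,1] → █
    (2,7)@(5, 15): e=[48,-15,17] → ·
    (1,8)@(3, 17): e=[56,-5,-1] → ·
  covered (8 px):
    · · · ·
    · · · ·
    · · · ·
    · · █ █
    · █ █ ·
    · █ █ ·
    · █ · ·
    · █ · ·
    · · · ·
    · · · ·
T2:
  2·area = 80
  edge (0, 10)→(8, 0): d=(8,-10) top-left  bias=+0
  edge (8, 0)→(0, 20): d=(-8,20) right/bottom  bias=-1
  edge (0, 20)→(0, 10): d=(0,-10) top-left  bias=+0
    (2,2)@(5, 5): e=[10,20,50] → █
    (3,2)@(7, 5): e=[30,-20,70] → ·
    (1,3)@(3, 7): e=[6,44,30] → █
    (3,3)@(7, 7): e=[46,-36,70] → ·
    (0,4)@(1, 9): e=[2,68,10] → █
    (2,4)@(5, 9): e=[42,-12,50] → ·
    (0,5)@(1, 11): e=[18,52,10] → █
    (2,5)@(5, 11): e=[58,-28,50] → ·
    (0,6)@(1, 13): e=[34,36,10] → █
    (1,6)@(3, 13): e=[54,-4,30] → ·
    (0,7)@(1, 15): e=[50,20,10] → █
    (1,7)@(3, 15): e=[70,-20,30] → ·
  covered (10 px):
    · · · ·
    · · · ·
    · · █ ·
    · █ █ ·
    █ █ · ·
    █ █ · ·
    █ · · ·
    █ · · ·
    █ · · ·
    · · · ·

Answer: [4,10,66]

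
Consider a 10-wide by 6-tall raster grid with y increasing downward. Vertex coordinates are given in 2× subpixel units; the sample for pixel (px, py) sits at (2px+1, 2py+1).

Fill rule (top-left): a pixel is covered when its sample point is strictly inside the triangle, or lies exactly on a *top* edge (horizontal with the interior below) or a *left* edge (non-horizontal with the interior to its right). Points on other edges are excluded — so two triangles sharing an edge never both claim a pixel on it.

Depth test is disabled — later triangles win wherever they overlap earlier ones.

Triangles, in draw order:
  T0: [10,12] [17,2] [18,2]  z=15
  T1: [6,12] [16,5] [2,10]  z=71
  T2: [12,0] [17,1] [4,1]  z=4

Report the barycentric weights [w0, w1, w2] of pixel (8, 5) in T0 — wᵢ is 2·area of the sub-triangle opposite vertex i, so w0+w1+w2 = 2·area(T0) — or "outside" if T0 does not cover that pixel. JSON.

T0:
  2·area = 10
  edge (10, 12)→(17, 2): d=(7,-10) top-left  bias=+0
  edge (17, 2)→(18, 2): d=(1,0) top-left  bias=+0
  edge (18, 2)→(10, 12): d=(-8,10) right/bottom  bias=-1
    (8,1)@(17, 3): e=[7,1,2] → █
    (9,1)@(19, 3): e=[27,1,-18] → ·
    (7,2)@(15, 5): e=[1,3,6] → █
    (8,2)@(17, 5): e=[21,3,-14] → ·
    (7,3)@(15, 7): e=[15,5,-10] → ·
  covered (2 px):
    · · · · · · · · · ·
    · · · · · · · · █ ·
    · · · · · · · █ · ·
    · · · · · · · · · ·
    · · · · · · · · · ·
    · · · · · · · · · ·
T1:
  2·area = 48  (B↔C swapped to make it positive)
  edge (6, 12)→(2, 10): d=(-4,-2) top-left  bias=+0
  edge (2, 10)→(16, 5): d=(14,-5) top-left  bias=+0
  edge (16, 5)→(6, 12): d=(-10,7) right/bottom  bias=-1
    (5,3)@(11, 7): e=[30,3,15] → █
    (6,3)@(13, 7): e=[34,13,1] → █
    (7,3)@(15, 7): e=[38,23,-13] → ·
    (2,4)@(5, 9): e=[10,1,37] → █
    (3,4)@(7, 9): e=[14,11,23] → █
    (4,4)@(9, 9): e=[18,21,9] → █
    (5,4)@(11, 9): e=[22,31,-5] → ·
    (6,4)@(13, 9): e=[26,41,-19] → ·
    (2,5)@(5, 11): e=[2,29,17] → █
    (4,5)@(9, 11): e=[10,49,-11] → ·
  covered (7 px):
    · · · · · · · · · ·
    · · · · · · · · · ·
    · · · · · · · · · ·
    · · · · · █ █ · · ·
    · · █ █ █ · · · · ·
    · · █ █ · · · · · ·
T2:
  2·area = 13
  edge (12, 0)→(17, 1): d=(5,1) right/bottom  bias=-1
  edge (17, 1)→(4, 1): d=(-13,0) right/bottom  bias=-1
  edge (4, 1)→(12, 0): d=(8,-1) top-left  bias=+0
    (0,0)@(1, 1): e=[16,0,-3] → ·  [on edge]
    (1,0)@(3, 1): e=[14,0,-1] → ·  [on edge]
    (2,0)@(5, 1): e=[12,0,1] → ·  [on edge]
    (3,0)@(7, 1): e=[10,0,3] → ·  [on edge]
    (4,0)@(9, 1): e=[8,0,5] → ·  [on edge]
    (5,0)@(11, 1): e=[6,0,7] → ·  [on edge]
    (6,0)@(13, 1): e=[4,0,9] → ·  [on edge]
    (7,0)@(15, 1): e=[2,0,11] → ·  [on edge]
    (8,0)@(17, 1): e=[0,0,13] → ·  [on edge]
    (9,0)@(19, 1): e=[-2,0,15] → ·  [on edge]
  covered (0 px):
    · · · · · · · · · ·
    · · · · · · · · · ·
    · · · · · · · · · ·
    · · · · · · · · · ·
    · · · · · · · · · ·
    · · · · · · · · · ·

Answer: "outside"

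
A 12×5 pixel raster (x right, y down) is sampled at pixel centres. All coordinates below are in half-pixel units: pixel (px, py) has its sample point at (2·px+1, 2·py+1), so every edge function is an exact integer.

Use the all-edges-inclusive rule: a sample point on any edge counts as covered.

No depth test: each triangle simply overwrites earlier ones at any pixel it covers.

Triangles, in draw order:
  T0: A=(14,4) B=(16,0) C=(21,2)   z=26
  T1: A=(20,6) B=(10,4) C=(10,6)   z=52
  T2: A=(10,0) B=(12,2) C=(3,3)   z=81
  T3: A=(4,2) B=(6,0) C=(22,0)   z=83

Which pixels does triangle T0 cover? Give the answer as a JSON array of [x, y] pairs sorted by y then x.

T0:
  2·area = 24
  edge (14, 4)→(16, 0): d=(2,-4) inclusive
  edge (16, 0)→(21, 2): d=(5,2) inclusive
  edge (21, 2)→(14, 4): d=(-7,2) inclusive
    (8,0)@(17, 1): e=[6,3,15] → █
    (9,0)@(19, 1): e=[14,-1,11] → ·
    (7,1)@(15, 3): e=[2,17,5] → █
    (9,1)@(19, 3): e=[18,9,-3] → ·
    (7,2)@(15, 5): e=[6,27,-9] → ·
    (8,2)@(17, 5): e=[14,23,-13] → ·
  covered (3 px):
    · · · · · · · · █ · · ·
    · · · · · · · █ █ · · ·
    · · · · · · · · · · · ·
    · · · · · · · · · · · ·
    · · · · · · · · · · · ·
T1:
  2·area = 20  (B↔C swapped to make it positive)
  edge (20, 6)→(10, 6): d=(-10,0) inclusive
  edge (10, 6)→(10, 4): d=(0,-2) inclusive
  edge (10, 4)→(20, 6): d=(10,2) inclusive
    (2,1)@(5, 3): e=[30,-10,0] → ·  [on edge]
    (5,2)@(11, 5): e=[10,2,8] → █
    (6,2)@(13, 5): e=[10,6,4] → █
    (7,2)@(15, 5): e=[10,10,0] → █  [on edge]
    (8,2)@(17, 5): e=[10,14,-4] → ·
    (5,3)@(11, 7): e=[-10,2,28] → ·
    (6,3)@(13, 7): e=[-10,6,24] → ·
    (7,3)@(15, 7): e=[-10,10,20] → ·
  covered (3 px):
    · · · · · · · · · · · ·
    · · · · · · · · · · · ·
    · · · · · █ █ █ · · · ·
    · · · · · · · · · · · ·
    · · · · · · · · · · · ·
T2:
  2·area = 20
  edge (10, 0)→(12, 2): d=(2,2) inclusive
  edge (12, 2)→(3, 3): d=(-9,1) inclusive
  edge (3, 3)→(10, 0): d=(7,-3) inclusive
    (4,0)@(9, 1): e=[4,12,4] → █
    (5,0)@(11, 1): e=[0,10,10] → █  [on edge]
    (6,0)@(13, 1): e=[-4,8,16] → ·
    (10,0)@(21, 1): e=[-20,0,40] → ·  [on edge]
    (1,1)@(3, 3): e=[20,0,0] → █  [on edge]
    (2,1)@(5, 3): e=[16,-2,6] → ·
    (4,1)@(9, 3): e=[8,-6,18] → ·
    (5,1)@(11, 3): e=[4,-8,24] → ·
    (6,1)@(13, 3): e=[0,-10,30] → ·  [on edge]
    (1,2)@(3, 5): e=[24,-18,14] → ·
    (7,2)@(15, 5): e=[0,-30,50] → ·  [on edge]
    (8,3)@(17, 7): e=[0,-50,70] → ·  [on edge]
    (9,4)@(19, 9): e=[0,-70,90] → ·  [on edge]
  covered (3 px):
    · · · · █ █ · · · · · ·
    · █ · · · · · · · · · ·
    · · · · · · · · · · · ·
    · · · · · · · · · · · ·
    · · · · · · · · · · · ·
T3:
  2·area = 32
  edge (4, 2)→(6, 0): d=(2,-2) inclusive
  edge (6, 0)→(22, 0): d=(16,0) inclusive
  edge (22, 0)→(4, 2): d=(-18,2) inclusive
    (2,0)@(5, 1): e=[0,16,16] → █  [on edge]
    (3,0)@(7, 1): e=[4,16,12] → █
    (4,0)@(9, 1): e=[8,16,8] → █
    (5,0)@(11, 1): e=[12,16,4] → █
    (6,0)@(13, 1): e=[16,16,0] → █  [on edge]
    (7,0)@(15, 1): e=[20,16,-4] → ·
    (1,1)@(3, 3): e=[0,48,-16] → ·  [on edge]
    (2,1)@(5, 3): e=[4,48,-20] → ·
    (3,1)@(7, 3): e=[8,48,-24] → ·
    (4,1)@(9, 3): e=[12,48,-28] → ·
    (5,1)@(11, 3): e=[16,48,-32] → ·
    (6,1)@(13, 3): e=[20,48,-36] → ·
    (0,2)@(1, 5): e=[0,80,-48] → ·  [on edge]
  covered (5 px):
    · · █ █ █ █ █ · · · · ·
    · · · · · · · · · · · ·
    · · · · · · · · · · · ·
    · · · · · · · · · · · ·
    · · · · · · · · · · · ·

Answer: [[8,0],[7,1],[8,1]]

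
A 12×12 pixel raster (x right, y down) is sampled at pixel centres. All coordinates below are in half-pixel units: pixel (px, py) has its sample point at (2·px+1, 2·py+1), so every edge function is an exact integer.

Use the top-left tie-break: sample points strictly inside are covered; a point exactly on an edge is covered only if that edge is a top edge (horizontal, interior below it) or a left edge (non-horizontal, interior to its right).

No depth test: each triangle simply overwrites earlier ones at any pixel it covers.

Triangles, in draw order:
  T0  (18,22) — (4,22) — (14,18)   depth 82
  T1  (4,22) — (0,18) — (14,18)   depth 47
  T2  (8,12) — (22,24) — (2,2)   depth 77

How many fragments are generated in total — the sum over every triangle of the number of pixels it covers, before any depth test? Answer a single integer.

T0:
  2·area = 56
  edge (18, 22)→(4, 22): d=(-14,0) right/bottom  bias=-1
  edge (4, 22)→(14, 18): d=(10,-4) top-left  bias=+0
  edge (14, 18)→(18, 22): d=(4,4) right/bottom  bias=-1
    (0,2)@(1, 5): e=[238,-182,0] → .  [on edge]
    (1,3)@(3, 7): e=[210,-154,0] → .  [on edge]
    (2,4)@(5, 9): e=[182,-126,0] → .  [on edge]
    (3,5)@(7, 11): e=[154,-98,0] → .  [on edge]
    (4,6)@(9, 13): e=[126,-70,0] → .  [on edge]
    (5,7)@(11, 15): e=[98,-42,0] → .  [on edge]
    (6,8)@(13, 17): e=[70,-14,0] → .  [on edge]
    (6,9)@(13, 19): e=[42,6,8] → X
    (7,9)@(15, 19): e=[42,14,0] → .  [on edge]
    (3,10)@(7, 21): e=[14,2,40] → X
    (4,10)@(9, 21): e=[14,10,32] → X
    (5,10)@(11, 21): e=[14,18,24] → X
    (8,10)@(17, 21): e=[14,42,0] → .  [on edge]
    (9,11)@(19, 23): e=[-14,70,0] → .  [on edge]
  covered (6 px):
    . . . . . . . . . . . .
    . . . . . . . . . . . .
    . . . . . . . . . . . .
    . . . . . . . . . . . .
    . . . . . . . . . . . .
    . . . . . . . . . . . .
    . . . . . . . . . . . .
    . . . . . . . . . . . .
    . . . . . . . . . . . .
    . . . . . . X . . . . .
    . . . X X X X X . . . .
    . . . . . . . . . . . .
T1:
  2·area = 56
  edge (4, 22)→(0, 18): d=(-4,-4) top-left  bias=+0
  edge (0, 18)→(14, 18): d=(14,0) top-left  bias=+0
  edge (14, 18)→(4, 22): d=(-10,4) right/bottom  bias=-1
    (0,9)@(1, 19): e=[0,14,42] → X  [on edge]
    (1,9)@(3, 19): e=[8,14,34] → X
    (2,9)@(5, 19): e=[16,14,26] → X
    (3,9)@(7, 19): e=[24,14,18] → X
    (4,9)@(9, 19): e=[32,14,10] → X
    (5,9)@(11, 19): e=[40,14,2] → X
    (6,9)@(13, 19): e=[48,14,-6] → .
    (0,10)@(1, 21): e=[-8,42,22] → .
    (1,10)@(3, 21): e=[0,42,14] → X  [on edge]
    (3,10)@(7, 21): e=[16,42,-2] → .
    (4,10)@(9, 21): e=[24,42,-10] → .
    (5,10)@(11, 21): e=[32,42,-18] → .
    (2,11)@(5, 23): e=[0,70,-14] → .  [on edge]
  covered (8 px):
    . . . . . . . . . . . .
    . . . . . . . . . . . .
    . . . . . . . . . . . .
    . . . . . . . . . . . .
    . . . . . . . . . . . .
    . . . . . . . . . . . .
    . . . . . . . . . . . .
    . . . . . . . . . . . .
    . . . . . . . . . . . .
    X X X X X X . . . . . .
    . X X . . . . . . . . .
    . . . . . . . . . . . .
T2:
  2·area = 68  (B↔C swapped to make it positive)
  edge (8, 12)→(2, 2): d=(-6,-10) top-left  bias=+0
  edge (2, 2)→(22, 24): d=(20,22) right/bottom  bias=-1
  edge (22, 24)→(8, 12): d=(-14,-12) top-left  bias=+0
    (2,3)@(5, 7): e=[0,34,34] → X  [on edge]
    (3,3)@(7, 7): e=[20,-10,58] → .
    (2,4)@(5, 9): e=[-12,74,6] → .
    (3,4)@(7, 9): e=[8,30,30] → X
    (4,4)@(9, 9): e=[28,-14,54] → .
    (3,5)@(7, 11): e=[-4,70,2] → .
    (4,5)@(9, 11): e=[16,26,26] → X
    (5,5)@(11, 11): e=[36,-18,50] → .
    (4,6)@(9, 13): e=[4,66,-2] → .
    (5,6)@(11, 13): e=[24,22,22] → X
    (6,6)@(13, 13): e=[44,-22,46] → .
    (5,7)@(11, 15): e=[12,62,-6] → .
    (5,8)@(11, 17): e=[0,102,-34] → .  [on edge]
  covered (9 px):
    . . . . . . . . . . . .
    . . . . . . . . . . . .
    . . . . . . . . . . . .
    . . X . . . . . . . . .
    . . . X . . . . . . . .
    . . . . X . . . . . . .
    . . . . . X . . . . . .
    . . . . . . X . . . . .
    . . . . . . . X . . . .
    . . . . . . . . X . . .
    . . . . . . . . . X . .
    . . . . . . . . . . X .

Result: 23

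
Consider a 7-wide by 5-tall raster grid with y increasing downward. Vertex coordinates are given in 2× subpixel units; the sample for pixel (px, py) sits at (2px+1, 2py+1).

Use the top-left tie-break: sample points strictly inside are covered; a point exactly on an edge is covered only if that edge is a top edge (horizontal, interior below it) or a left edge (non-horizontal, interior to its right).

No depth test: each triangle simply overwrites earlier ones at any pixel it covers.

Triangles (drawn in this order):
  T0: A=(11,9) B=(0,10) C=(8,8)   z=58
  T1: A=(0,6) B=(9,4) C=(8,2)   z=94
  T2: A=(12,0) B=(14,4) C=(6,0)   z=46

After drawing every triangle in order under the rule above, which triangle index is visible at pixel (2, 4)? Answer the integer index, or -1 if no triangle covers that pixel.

T0:
  2·area = 14
  edge (11, 9)→(0, 10): d=(-11,1) right/bottom  bias=-1
  edge (0, 10)→(8, 8): d=(8,-2) top-left  bias=+0
  edge (8, 8)→(11, 9): d=(3,1) right/bottom  bias=-1
    (2,3)@(5, 7): e=[28,-14,0] → ·  [on edge]
    (2,4)@(5, 9): e=[6,2,6] → █
    (3,4)@(7, 9): e=[4,6,4] → █
    (4,4)@(9, 9): e=[2,10,2] → █
    (5,4)@(11, 9): e=[0,14,0] → ·  [on edge]
  covered (3 px):
    · · · · · · ·
    · · · · · · ·
    · · · · · · ·
    · · · · · · ·
    · · █ █ █ · ·
T1:
  2·area = 20  (B↔C swapped to make it positive)
  edge (0, 6)→(8, 2): d=(8,-4) top-left  bias=+0
  edge (8, 2)→(9, 4): d=(1,2) right/bottom  bias=-1
  edge (9, 4)→(0, 6): d=(-9,2) right/bottom  bias=-1
    (3,1)@(7, 3): e=[4,3,13] → █
    (4,1)@(9, 3): e=[12,-1,9] → ·
    (1,2)@(3, 5): e=[4,13,3] → █
    (2,2)@(5, 5): e=[12,9,-1] → ·
    (3,2)@(7, 5): e=[20,5,-5] → ·
    (1,3)@(3, 7): e=[20,15,-15] → ·
  covered (2 px):
    · · · · · · ·
    · · · █ · · ·
    · █ · · · · ·
    · · · · · · ·
    · · · · · · ·
T2:
  2·area = 24
  edge (12, 0)→(14, 4): d=(2,4) right/bottom  bias=-1
  edge (14, 4)→(6, 0): d=(-8,-4) top-left  bias=+0
  edge (6, 0)→(12, 0): d=(6,0) top-left  bias=+0
    (4,0)@(9, 1): e=[14,4,6] → █
    (5,0)@(11, 1): e=[6,12,6] → █
    (6,0)@(13, 1): e=[-2,20,6] → ·
    (4,1)@(9, 3): e=[18,-12,18] → ·
    (5,1)@(11, 3): e=[10,-4,18] → ·
    (6,1)@(13, 3): e=[2,4,18] → █
    (6,2)@(13, 5): e=[6,-12,30] → ·
  covered (3 px):
    · · · · █ █ ·
    · · · · · · █
    · · · · · · ·
    · · · · · · ·
    · · · · · · ·

Z-buffer (winner per pixel, '.' = empty):
  . . . . 2 2 .
  . . . 1 . . 2
  . 1 . . . . .
  . . . . . . .
  . . 0 0 0 . .

Answer: 0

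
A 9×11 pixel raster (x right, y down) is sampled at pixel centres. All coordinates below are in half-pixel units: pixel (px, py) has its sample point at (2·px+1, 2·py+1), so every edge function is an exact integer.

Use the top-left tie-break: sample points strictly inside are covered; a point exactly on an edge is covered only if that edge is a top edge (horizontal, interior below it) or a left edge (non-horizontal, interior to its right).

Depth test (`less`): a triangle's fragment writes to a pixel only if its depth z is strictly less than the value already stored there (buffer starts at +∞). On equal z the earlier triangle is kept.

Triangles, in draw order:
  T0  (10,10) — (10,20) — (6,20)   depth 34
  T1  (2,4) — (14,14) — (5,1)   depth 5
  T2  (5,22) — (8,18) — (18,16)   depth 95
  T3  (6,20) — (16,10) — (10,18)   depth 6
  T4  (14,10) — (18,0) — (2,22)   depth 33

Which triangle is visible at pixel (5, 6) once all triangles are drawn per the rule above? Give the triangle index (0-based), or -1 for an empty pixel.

T0:
  2·area = 40
  edge (10, 10)→(10, 20): d=(0,10) right/bottom  bias=-1
  edge (10, 20)→(6, 20): d=(-4,0) right/bottom  bias=-1
  edge (6, 20)→(10, 10): d=(4,-10) top-left  bias=+0
    (4,6)@(9, 13): e=[10,28,2] → █
    (5,6)@(11, 13): e=[-10,28,22] → ·
    (4,7)@(9, 15): e=[10,20,10] → █
    (5,7)@(11, 15): e=[-10,20,30] → ·
    (4,8)@(9, 17): e=[10,12,18] → █
    (5,8)@(11, 17): e=[-10,12,38] → ·
    (3,9)@(7, 19): e=[30,4,6] → █
    (5,9)@(11, 19): e=[-10,4,46] → ·
    (3,10)@(7, 21): e=[30,-4,14] → ·
    (4,10)@(9, 21): e=[10,-4,34] → ·
  covered (5 px):
    · · · · · · · · ·
    · · · · · · · · ·
    · · · · · · · · ·
    · · · · · · · · ·
    · · · · · · · · ·
    · · · · · · · · ·
    · · · · █ · · · ·
    · · · · █ · · · ·
    · · · · █ · · · ·
    · · · █ █ · · · ·
    · · · · · · · · ·
T1:
  2·area = 66  (B↔C swapped to make it positive)
  edge (2, 4)→(5, 1): d=(3,-3) top-left  bias=+0
  edge (5, 1)→(14, 14): d=(9,13) right/bottom  bias=-1
  edge (14, 14)→(2, 4): d=(-12,-10) top-left  bias=+0
    (2,0)@(5, 1): e=[0,0,66] → ·  [on edge]
    (1,1)@(3, 3): e=[0,44,22] → █  [on edge]
    (2,1)@(5, 3): e=[6,18,42] → █
    (3,1)@(7, 3): e=[12,-8,62] → ·
    (0,2)@(1, 5): e=[0,88,-22] → ·  [on edge]
    (1,2)@(3, 5): e=[6,62,-2] → ·
    (2,2)@(5, 5): e=[12,36,18] → █
    (3,2)@(7, 5): e=[18,10,38] → █
    (4,2)@(9, 5): e=[24,-16,58] → ·
    (2,3)@(5, 7): e=[18,54,-6] → ·
    (3,3)@(7, 7): e=[24,28,14] → █
    (4,3)@(9, 7): e=[30,2,34] → █
  covered (9 px):
    · · · · · · · · ·
    · █ █ · · · · · ·
    · · █ █ · · · · ·
    · · · █ █ · · · ·
    · · · · █ · · · ·
    · · · · · █ · · ·
    · · · · · · █ · ·
    · · · · · · · · ·
    · · · · · · · · ·
    · · · · · · · · ·
    · · · · · · · · ·
T2:
  2·area = 34
  edge (5, 22)→(8, 18): d=(3,-4) top-left  bias=+0
  edge (8, 18)→(18, 16): d=(10,-2) top-left  bias=+0
  edge (18, 16)→(5, 22): d=(-13,6) right/bottom  bias=-1
    (6,8)@(13, 17): e=[17,0,17] → █  [on edge]
    (7,8)@(15, 17): e=[25,4,5] → █
    (8,8)@(17, 17): e=[33,8,-7] → ·
    (1,9)@(3, 19): e=[-17,0,51] → ·  [on edge]
    (4,9)@(9, 19): e=[7,12,15] → █
    (5,9)@(11, 19): e=[15,16,3] → █
    (6,9)@(13, 19): e=[23,20,-9] → ·
    (7,9)@(15, 19): e=[31,24,-21] → ·
    (3,10)@(7, 21): e=[5,28,1] → █
    (4,10)@(9, 21): e=[13,32,-11] → ·
    (5,10)@(11, 21): e=[21,36,-23] → ·
  covered (5 px):
    · · · · · · · · ·
    · · · · · · · · ·
    · · · · · · · · ·
    · · · · · · · · ·
    · · · · · · · · ·
    · · · · · · · · ·
    · · · · · · · · ·
    · · · · · · · · ·
    · · · · · · █ █ ·
    · · · · █ █ · · ·
    · · · █ · · · · ·
T3:
  2·area = 20
  edge (6, 20)→(16, 10): d=(10,-10) top-left  bias=+0
  edge (16, 10)→(10, 18): d=(-6,8) right/bottom  bias=-1
  edge (10, 18)→(6, 20): d=(-4,2) right/bottom  bias=-1
    (8,4)@(17, 9): e=[0,-2,22] → ·  [on edge]
    (7,5)@(15, 11): e=[0,2,18] → █  [on edge]
    (8,5)@(17, 11): e=[20,-14,14] → ·
    (6,6)@(13, 13): e=[0,6,14] → █  [on edge]
    (7,6)@(15, 13): e=[20,-10,10] → ·
    (5,7)@(11, 15): e=[0,10,10] → █  [on edge]
    (6,7)@(13, 15): e=[20,-6,6] → ·
    (4,8)@(9, 17): e=[0,14,6] → █  [on edge]
    (5,8)@(11, 17): e=[20,-2,2] → ·
    (3,9)@(7, 19): e=[0,18,2] → █  [on edge]
    (4,9)@(9, 19): e=[20,2,-2] → ·
    (2,10)@(5, 21): e=[0,22,-2] → ·  [on edge]
  covered (5 px):
    · · · · · · · · ·
    · · · · · · · · ·
    · · · · · · · · ·
    · · · · · · · · ·
    · · · · · · · · ·
    · · · · · · · █ ·
    · · · · · · █ · ·
    · · · · · █ · · ·
    · · · · █ · · · ·
    · · · █ · · · · ·
    · · · · · · · · ·
T4:
  2·area = 72  (B↔C swapped to make it positive)
  edge (14, 10)→(2, 22): d=(-12,12) right/bottom  bias=-1
  edge (2, 22)→(18, 0): d=(16,-22) top-left  bias=+0
  edge (18, 0)→(14, 10): d=(-4,10) right/bottom  bias=-1
    (7,2)@(15, 5): e=[48,14,10] → █
    (8,2)@(17, 5): e=[24,58,-10] → ·
    (6,3)@(13, 7): e=[48,2,22] → █
    (8,3)@(17, 7): e=[0,90,-18] → ·  [on edge]
    (6,4)@(13, 9): e=[24,34,14] → █
    (7,4)@(15, 9): e=[0,78,-6] → ·  [on edge]
    (5,5)@(11, 11): e=[24,22,26] → █
    (6,5)@(13, 11): e=[0,66,6] → ·  [on edge]
    (4,6)@(9, 13): e=[24,10,38] → █
    (5,6)@(11, 13): e=[0,54,18] → ·  [on edge]
    (4,7)@(9, 15): e=[0,42,30] → ·  [on edge]
    (3,8)@(7, 17): e=[0,30,42] → ·  [on edge]
    (2,9)@(5, 19): e=[0,18,54] → ·  [on edge]
    (1,10)@(3, 21): e=[0,6,66] → ·  [on edge]
  covered (6 px):
    · · · · · · · · ·
    · · · · · · · · ·
    · · · · · · · █ ·
    · · · · · · █ █ ·
    · · · · · · █ · ·
    · · · · · █ · · ·
    · · · · █ · · · ·
    · · · · · · · · ·
    · · · · · · · · ·
    · · · · · · · · ·
    · · · · · · · · ·

Z-buffer (winner per pixel, '.' = empty):
  . . . . . . . . .
  . 1 1 . . . . . .
  . . 1 1 . . . 4 .
  . . . 1 1 . 4 4 .
  . . . . 1 . 4 . .
  . . . . . 1 . 3 .
  . . . . 4 . 1 . .
  . . . . 0 3 . . .
  . . . . 3 . 2 2 .
  . . . 3 0 2 . . .
  . . . 2 . . . . .

Result: -1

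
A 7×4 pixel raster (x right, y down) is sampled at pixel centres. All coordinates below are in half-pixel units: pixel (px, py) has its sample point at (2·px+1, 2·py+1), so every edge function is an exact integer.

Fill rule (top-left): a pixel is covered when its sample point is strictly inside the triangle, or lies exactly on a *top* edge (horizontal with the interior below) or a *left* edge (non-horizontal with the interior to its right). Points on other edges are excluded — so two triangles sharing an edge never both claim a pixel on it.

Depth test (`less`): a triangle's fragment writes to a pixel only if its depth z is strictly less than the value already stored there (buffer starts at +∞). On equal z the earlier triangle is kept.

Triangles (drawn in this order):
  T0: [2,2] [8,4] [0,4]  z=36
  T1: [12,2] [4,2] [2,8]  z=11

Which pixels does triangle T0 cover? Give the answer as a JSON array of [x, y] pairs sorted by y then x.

T0:
  2·area = 16
  edge (2, 2)→(8, 4): d=(6,2) right/bottom  bias=-1
  edge (8, 4)→(0, 4): d=(-8,0) right/bottom  bias=-1
  edge (0, 4)→(2, 2): d=(2,-2) top-left  bias=+0
    (1,0)@(3, 1): e=[-8,24,0] → ·  [on edge]
    (0,1)@(1, 3): e=[8,8,0] → #  [on edge]
    (1,1)@(3, 3): e=[4,8,4] → #
    (2,1)@(5, 3): e=[0,8,8] → ·  [on edge]
    (0,2)@(1, 5): e=[20,-8,4] → ·
    (1,2)@(3, 5): e=[16,-8,8] → ·
    (5,2)@(11, 5): e=[0,-8,24] → ·  [on edge]
  covered (2 px):
    · · · · · · ·
    # # · · · · ·
    · · · · · · ·
    · · · · · · ·
T1:
  2·area = 48  (B↔C swapped to make it positive)
  edge (12, 2)→(2, 8): d=(-10,6) right/bottom  bias=-1
  edge (2, 8)→(4, 2): d=(2,-6) top-left  bias=+0
  edge (4, 2)→(12, 2): d=(8,0) top-left  bias=+0
    (2,1)@(5, 3): e=[32,8,8] → #
    (3,1)@(7, 3): e=[20,20,8] → #
    (4,1)@(9, 3): e=[8,32,8] → #
    (5,1)@(11, 3): e=[-4,44,8] → ·
    (1,2)@(3, 5): e=[24,0,24] → #  [on edge]
    (3,2)@(7, 5): e=[0,24,24] → ·  [on edge]
    (4,2)@(9, 5): e=[-12,36,24] → ·
    (1,3)@(3, 7): e=[4,4,40] → #
    (2,3)@(5, 7): e=[-8,16,40] → ·
  covered (6 px):
    · · · · · · ·
    · · # # # · ·
    · # # · · · ·
    · # · · · · ·

Final: [[0,1],[1,1]]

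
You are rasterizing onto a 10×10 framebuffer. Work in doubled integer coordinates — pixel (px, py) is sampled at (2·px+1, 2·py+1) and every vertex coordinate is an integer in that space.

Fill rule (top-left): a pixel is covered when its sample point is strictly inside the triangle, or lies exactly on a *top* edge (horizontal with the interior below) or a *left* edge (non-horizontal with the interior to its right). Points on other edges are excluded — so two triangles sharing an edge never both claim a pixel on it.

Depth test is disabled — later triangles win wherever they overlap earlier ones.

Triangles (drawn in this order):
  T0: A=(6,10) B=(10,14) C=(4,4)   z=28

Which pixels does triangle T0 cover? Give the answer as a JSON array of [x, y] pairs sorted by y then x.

T0:
  2·area = 16  (B↔C swapped to make it positive)
  edge (6, 10)→(4, 4): d=(-2,-6) top-left  bias=+0
  edge (4, 4)→(10, 14): d=(6,10) right/bottom  bias=-1
  edge (10, 14)→(6, 10): d=(-4,-4) top-left  bias=+0
    (1,0)@(3, 1): e=[0,-8,24] → ·  [on edge]
    (0,2)@(1, 5): e=[-20,36,0] → ·  [on edge]
    (1,3)@(3, 7): e=[-12,28,0] → ·  [on edge]
    (2,3)@(5, 7): e=[0,8,8] → █  [on edge]
    (3,3)@(7, 7): e=[12,-12,16] → ·
    (2,4)@(5, 9): e=[-4,20,0] → ·  [on edge]
    (3,4)@(7, 9): e=[8,0,8] → ·  [on edge]
    (3,5)@(7, 11): e=[4,12,0] → █  [on edge]
    (4,5)@(9, 11): e=[16,-8,8] → ·
    (3,6)@(7, 13): e=[0,24,-8] → ·  [on edge]
    (4,6)@(9, 13): e=[12,4,0] → █  [on edge]
    (5,6)@(11, 13): e=[24,-16,8] → ·
    (5,7)@(11, 15): e=[20,-4,0] → ·  [on edge]
    (6,8)@(13, 17): e=[28,-12,0] → ·  [on edge]
    (4,9)@(9, 19): e=[0,40,-24] → ·  [on edge]
    (6,9)@(13, 19): e=[24,0,-8] → ·  [on edge]
    (7,9)@(15, 19): e=[36,-20,0] → ·  [on edge]
  covered (3 px):
    · · · · · · · · · ·
    · · · · · · · · · ·
    · · · · · · · · · ·
    · · █ · · · · · · ·
    · · · · · · · · · ·
    · · · █ · · · · · ·
    · · · · █ · · · · ·
    · · · · · · · · · ·
    · · · · · · · · · ·
    · · · · · · · · · ·

Final: [[2,3],[3,5],[4,6]]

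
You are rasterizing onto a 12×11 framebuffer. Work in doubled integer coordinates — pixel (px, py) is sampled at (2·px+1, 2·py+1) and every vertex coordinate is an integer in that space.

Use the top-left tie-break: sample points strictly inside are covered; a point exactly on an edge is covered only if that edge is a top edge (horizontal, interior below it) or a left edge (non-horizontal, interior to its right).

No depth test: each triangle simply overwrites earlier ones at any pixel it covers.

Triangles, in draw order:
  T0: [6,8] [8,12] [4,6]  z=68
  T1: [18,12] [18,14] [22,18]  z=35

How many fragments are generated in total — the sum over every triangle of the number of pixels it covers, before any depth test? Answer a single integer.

T0:
  2·area = 4
  edge (6, 8)→(8, 12): d=(2,4) right/bottom  bias=-1
  edge (8, 12)→(4, 6): d=(-4,-6) top-left  bias=+0
  edge (4, 6)→(6, 8): d=(2,2) right/bottom  bias=-1
    (0,1)@(1, 3): e=[10,-6,0] → .  [on edge]
    (1,2)@(3, 5): e=[6,-2,0] → .  [on edge]
    (2,3)@(5, 7): e=[2,2,0] → .  [on edge]
    (3,4)@(7, 9): e=[-2,6,0] → .  [on edge]
    (4,5)@(9, 11): e=[-6,10,0] → .  [on edge]
    (5,6)@(11, 13): e=[-10,14,0] → .  [on edge]
    (6,7)@(13, 15): e=[-14,18,0] → .  [on edge]
    (7,8)@(15, 17): e=[-18,22,0] → .  [on edge]
    (8,9)@(17, 19): e=[-22,26,0] → .  [on edge]
    (9,10)@(19, 21): e=[-26,30,0] → .  [on edge]
  covered (0 px):
    . . . . . . . . . . . .
    . . . . . . . . . . . .
    . . . . . . . . . . . .
    . . . . . . . . . . . .
    . . . . . . . . . . . .
    . . . . . . . . . . . .
    . . . . . . . . . . . .
    . . . . . . . . . . . .
    . . . . . . . . . . . .
    . . . . . . . . . . . .
    . . . . . . . . . . . .
T1:
  2·area = 8  (B↔C swapped to make it positive)
  edge (18, 12)→(22, 18): d=(4,6) right/bottom  bias=-1
  edge (22, 18)→(18, 14): d=(-4,-4) top-left  bias=+0
  edge (18, 14)→(18, 12): d=(0,-2) top-left  bias=+0
    (2,0)@(5, 1): e=[34,0,-26] → .  [on edge]
    (3,1)@(7, 3): e=[30,0,-22] → .  [on edge]
    (4,2)@(9, 5): e=[26,0,-18] → .  [on edge]
    (5,3)@(11, 7): e=[22,0,-14] → .  [on edge]
    (6,4)@(13, 9): e=[18,0,-10] → .  [on edge]
    (7,5)@(15, 11): e=[14,0,-6] → .  [on edge]
    (8,6)@(17, 13): e=[10,0,-2] → .  [on edge]
    (9,7)@(19, 15): e=[6,0,2] → X  [on edge]
    (10,7)@(21, 15): e=[-6,8,6] → .
    (9,8)@(19, 17): e=[14,-8,2] → .
    (10,8)@(21, 17): e=[2,0,6] → X  [on edge]
    (11,8)@(23, 17): e=[-10,8,10] → .
    (11,9)@(23, 19): e=[-2,0,10] → .  [on edge]
  covered (2 px):
    . . . . . . . . . . . .
    . . . . . . . . . . . .
    . . . . . . . . . . . .
    . . . . . . . . . . . .
    . . . . . . . . . . . .
    . . . . . . . . . . . .
    . . . . . . . . . . . .
    . . . . . . . . . X . .
    . . . . . . . . . . X .
    . . . . . . . . . . . .
    . . . . . . . . . . . .

Final: 2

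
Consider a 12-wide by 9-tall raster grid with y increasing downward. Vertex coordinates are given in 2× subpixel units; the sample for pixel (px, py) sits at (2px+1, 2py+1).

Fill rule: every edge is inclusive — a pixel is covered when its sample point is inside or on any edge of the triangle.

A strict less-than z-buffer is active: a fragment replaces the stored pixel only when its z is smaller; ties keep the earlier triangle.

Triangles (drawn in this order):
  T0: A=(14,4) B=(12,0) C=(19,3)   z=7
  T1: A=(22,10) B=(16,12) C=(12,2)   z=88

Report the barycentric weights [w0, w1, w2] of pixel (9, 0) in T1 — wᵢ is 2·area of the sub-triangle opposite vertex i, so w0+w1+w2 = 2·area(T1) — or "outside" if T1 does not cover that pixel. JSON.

T0:
  2·area = 22
  edge (14, 4)→(12, 0): d=(-2,-4) inclusive
  edge (12, 0)→(19, 3): d=(7,3) inclusive
  edge (19, 3)→(14, 4): d=(-5,1) inclusive
    (6,0)@(13, 1): e=[2,4,16] → █
    (7,0)@(15, 1): e=[10,-2,14] → ·
    (6,1)@(13, 3): e=[-2,18,6] → ·
    (7,1)@(15, 3): e=[6,12,4] → █
    (8,1)@(17, 3): e=[14,6,2] → █
    (9,1)@(19, 3): e=[22,0,0] → █  [on edge]
    (10,1)@(21, 3): e=[30,-6,-2] → ·
    (4,2)@(9, 5): e=[-22,44,0] → ·  [on edge]
    (7,2)@(15, 5): e=[2,26,-6] → ·
    (8,2)@(17, 5): e=[10,20,-8] → ·
    (9,2)@(19, 5): e=[18,14,-10] → ·
  covered (4 px):
    · · · · · · █ · · · · ·
    · · · · · · · █ █ █ · ·
    · · · · · · · · · · · ·
    · · · · · · · · · · · ·
    · · · · · · · · · · · ·
    · · · · · · · · · · · ·
    · · · · · · · · · · · ·
    · · · · · · · · · · · ·
    · · · · · · · · · · · ·
T1:
  2·area = 68
  edge (22, 10)→(16, 12): d=(-6,2) inclusive
  edge (16, 12)→(12, 2): d=(-4,-10) inclusive
  edge (12, 2)→(22, 10): d=(10,8) inclusive
    (6,1)@(13, 3): e=[60,6,2] → █
    (7,1)@(15, 3): e=[56,26,-14] → ·
    (6,2)@(13, 5): e=[48,-2,22] → ·
    (7,2)@(15, 5): e=[44,18,6] → █
    (8,2)@(17, 5): e=[40,38,-10] → ·
    (7,3)@(15, 7): e=[32,10,26] → █
    (8,3)@(17, 7): e=[28,30,10] → █
    (9,3)@(19, 7): e=[24,50,-6] → ·
    (7,4)@(15, 9): e=[20,2,46] → █
    (9,4)@(19, 9): e=[12,42,14] → █
    (10,4)@(21, 9): e=[8,62,-2] → ·
    (7,5)@(15, 11): e=[8,-6,66] → ·
    (9,5)@(19, 11): e=[0,34,34] → █  [on edge]
    (6,6)@(13, 13): e=[0,-34,102] → ·  [on edge]
    (3,7)@(7, 15): e=[0,-102,170] → ·  [on edge]
    (0,8)@(1, 17): e=[0,-170,238] → ·  [on edge]
  covered (9 px):
    · · · · · · · · · · · ·
    · · · · · · █ · · · · ·
    · · · · · · · █ · · · ·
    · · · · · · · █ █ · · ·
    · · · · · · · █ █ █ · ·
    · · · · · · · · █ █ · ·
    · · · · · · · · · · · ·
    · · · · · · · · · · · ·
    · · · · · · · · · · · ·

Answer: "outside"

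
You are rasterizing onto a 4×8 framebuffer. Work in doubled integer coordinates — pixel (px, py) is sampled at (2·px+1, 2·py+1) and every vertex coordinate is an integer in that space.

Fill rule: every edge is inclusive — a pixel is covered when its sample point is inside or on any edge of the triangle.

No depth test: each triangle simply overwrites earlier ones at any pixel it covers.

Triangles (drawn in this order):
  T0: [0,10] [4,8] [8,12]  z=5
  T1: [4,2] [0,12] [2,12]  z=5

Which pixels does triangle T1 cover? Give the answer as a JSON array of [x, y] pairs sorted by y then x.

T0:
  2·area = 24
  edge (0, 10)→(4, 8): d=(4,-2) inclusive
  edge (4, 8)→(8, 12): d=(4,4) inclusive
  edge (8, 12)→(0, 10): d=(-8,-2) inclusive
    (0,2)@(1, 5): e=[-18,0,42] → .  [on edge]
    (1,3)@(3, 7): e=[-6,0,30] → .  [on edge]
    (1,4)@(3, 9): e=[2,8,14] → X
    (2,4)@(5, 9): e=[6,0,18] → X  [on edge]
    (3,4)@(7, 9): e=[10,-8,22] → .
    (1,5)@(3, 11): e=[10,16,-2] → .
    (2,5)@(5, 11): e=[14,8,2] → X
    (3,5)@(7, 11): e=[18,0,6] → X  [on edge]
    (2,6)@(5, 13): e=[22,16,-14] → .
    (3,6)@(7, 13): e=[26,8,-10] → .
  covered (4 px):
    . . . .
    . . . .
    . . . .
    . . . .
    . X X .
    . . X X
    . . . .
    . . . .
T1:
  2·area = 20  (B↔C swapped to make it positive)
  edge (4, 2)→(2, 12): d=(-2,10) inclusive
  edge (2, 12)→(0, 12): d=(-2,0) inclusive
  edge (0, 12)→(4, 2): d=(4,-10) inclusive
    (1,2)@(3, 5): e=[4,14,2] → X
    (2,2)@(5, 5): e=[-16,14,22] → .
    (1,3)@(3, 7): e=[0,10,10] → X  [on edge]
    (2,3)@(5, 7): e=[-20,10,30] → .
    (1,4)@(3, 9): e=[-4,6,18] → .
    (0,5)@(1, 11): e=[12,2,6] → X
    (1,5)@(3, 11): e=[-8,2,26] → .
    (0,6)@(1, 13): e=[8,-2,14] → .
  covered (3 px):
    . . . .
    . . . .
    . X . .
    . X . .
    . . . .
    X . . .
    . . . .
    . . . .

Final: [[1,2],[1,3],[0,5]]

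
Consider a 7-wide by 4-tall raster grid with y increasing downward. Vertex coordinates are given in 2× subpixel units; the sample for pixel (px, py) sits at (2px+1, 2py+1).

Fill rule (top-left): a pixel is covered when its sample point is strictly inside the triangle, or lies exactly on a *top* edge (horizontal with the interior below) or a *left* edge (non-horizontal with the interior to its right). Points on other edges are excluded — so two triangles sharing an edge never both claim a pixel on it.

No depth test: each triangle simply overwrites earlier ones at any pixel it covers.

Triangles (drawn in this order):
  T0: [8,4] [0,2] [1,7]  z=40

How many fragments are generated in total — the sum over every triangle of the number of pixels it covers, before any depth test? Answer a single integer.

T0:
  2·area = 38  (B↔C swapped to make it positive)
  edge (8, 4)→(1, 7): d=(-7,3) right/bottom  bias=-1
  edge (1, 7)→(0, 2): d=(-1,-5) top-left  bias=+0
  edge (0, 2)→(8, 4): d=(8,2) right/bottom  bias=-1
    (0,1)@(1, 3): e=[28,4,6] → █
    (1,1)@(3, 3): e=[22,14,2] → █
    (2,1)@(5, 3): e=[16,24,-2] → ·
    (0,2)@(1, 5): e=[14,2,22] → █
    (2,2)@(5, 5): e=[2,22,14] → █
    (3,2)@(7, 5): e=[-4,32,10] → ·
    (0,3)@(1, 7): e=[0,0,38] → ·  [on edge]
    (1,3)@(3, 7): e=[-6,10,34] → ·
    (2,3)@(5, 7): e=[-12,20,30] → ·
  covered (5 px):
    · · · · · · ·
    █ █ · · · · ·
    █ █ █ · · · ·
    · · · · · · ·

Final: 5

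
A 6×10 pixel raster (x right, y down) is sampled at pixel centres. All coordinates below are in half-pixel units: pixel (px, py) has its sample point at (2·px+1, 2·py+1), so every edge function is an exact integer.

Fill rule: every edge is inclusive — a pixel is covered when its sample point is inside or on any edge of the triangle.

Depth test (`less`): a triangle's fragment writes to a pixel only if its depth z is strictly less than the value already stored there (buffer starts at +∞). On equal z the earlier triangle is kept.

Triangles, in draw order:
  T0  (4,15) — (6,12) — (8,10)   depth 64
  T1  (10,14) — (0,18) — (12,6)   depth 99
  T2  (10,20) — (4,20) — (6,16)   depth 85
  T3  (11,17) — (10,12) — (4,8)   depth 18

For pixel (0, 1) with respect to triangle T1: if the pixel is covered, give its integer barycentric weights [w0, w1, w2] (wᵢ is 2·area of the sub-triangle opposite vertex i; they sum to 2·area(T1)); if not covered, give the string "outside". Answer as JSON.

T0:
  2·area = 2
  edge (4, 15)→(6, 12): d=(2,-3) inclusive
  edge (6, 12)→(8, 10): d=(2,-2) inclusive
  edge (8, 10)→(4, 15): d=(-4,5) inclusive
    (5,3)@(11, 7): e=[5,0,-3] → .  [on edge]
    (4,4)@(9, 9): e=[3,0,-1] → .  [on edge]
    (3,5)@(7, 11): e=[1,0,1] → X  [on edge]
    (4,5)@(9, 11): e=[7,4,-9] → .
    (2,6)@(5, 13): e=[-1,0,3] → .  [on edge]
    (3,6)@(7, 13): e=[5,4,-7] → .
    (1,7)@(3, 15): e=[-3,0,5] → .  [on edge]
    (0,8)@(1, 17): e=[-5,0,7] → .  [on edge]
  covered (1 px):
    . . . . . .
    . . . . . .
    . . . . . .
    . . . . . .
    . . . . . .
    . . . X . .
    . . . . . .
    . . . . . .
    . . . . . .
    . . . . . .
T1:
  2·area = 72
  edge (10, 14)→(0, 18): d=(-10,4) inclusive
  edge (0, 18)→(12, 6): d=(12,-12) inclusive
  edge (12, 6)→(10, 14): d=(-2,8) inclusive
    (5,3)@(11, 7): e=[66,0,6] → X  [on edge]
    (4,4)@(9, 9): e=[54,0,18] → X  [on edge]
    (3,5)@(7, 11): e=[42,0,30] → X  [on edge]
    (5,5)@(11, 11): e=[26,48,-2] → .
    (2,6)@(5, 13): e=[30,0,42] → X  [on edge]
    (5,6)@(11, 13): e=[6,72,-6] → .
    (1,7)@(3, 15): e=[18,0,54] → X  [on edge]
    (4,7)@(9, 15): e=[-6,72,6] → .
    (0,8)@(1, 17): e=[6,0,66] → X  [on edge]
    (1,8)@(3, 17): e=[-2,24,50] → .
    (2,8)@(5, 17): e=[-10,48,34] → .
    (3,8)@(7, 17): e=[-18,72,18] → .
  covered (12 px):
    . . . . . .
    . . . . . .
    . . . . . .
    . . . . . X
    . . . . X X
    . . . X X .
    . . X X X .
    . X X X . .
    X . . . . .
    . . . . . .
T2:
  2·area = 24
  edge (10, 20)→(4, 20): d=(-6,0) inclusive
  edge (4, 20)→(6, 16): d=(2,-4) inclusive
  edge (6, 16)→(10, 20): d=(4,4) inclusive
    (0,5)@(1, 11): e=[54,-30,0] → .  [on edge]
    (1,6)@(3, 13): e=[42,-18,0] → .  [on edge]
    (2,7)@(5, 15): e=[30,-6,0] → .  [on edge]
    (3,8)@(7, 17): e=[18,6,0] → X  [on edge]
    (4,8)@(9, 17): e=[18,14,-8] → .
    (2,9)@(5, 19): e=[6,2,16] → X
    (4,9)@(9, 19): e=[6,18,0] → X  [on edge]
    (5,9)@(11, 19): e=[6,26,-8] → .
  covered (4 px):
    . . . . . .
    . . . . . .
    . . . . . .
    . . . . . .
    . . . . . .
    . . . . . .
    . . . . . .
    . . . . . .
    . . . X . .
    . . X X X .
T3:
  2·area = 26  (B↔C swapped to make it positive)
  edge (11, 17)→(4, 8): d=(-7,-9) inclusive
  edge (4, 8)→(10, 12): d=(6,4) inclusive
  edge (10, 12)→(11, 17): d=(1,5) inclusive
    (4,3)@(9, 7): e=[52,-26,0] → .  [on edge]
    (2,4)@(5, 9): e=[2,2,22] → X
    (3,4)@(7, 9): e=[20,-6,12] → .
    (2,5)@(5, 11): e=[-12,14,24] → .
    (3,5)@(7, 11): e=[6,6,14] → X
    (4,5)@(9, 11): e=[24,-2,4] → .
    (3,6)@(7, 13): e=[-8,18,16] → .
    (4,6)@(9, 13): e=[10,10,6] → X
    (5,6)@(11, 13): e=[28,2,-4] → .
    (4,7)@(9, 15): e=[-4,22,8] → .
    (5,8)@(11, 17): e=[0,26,0] → X  [on edge]
    (5,9)@(11, 19): e=[-14,38,2] → .
  covered (4 px):
    . . . . . .
    . . . . . .
    . . . . . .
    . . . . . .
    . . X . . .
    . . . X . .
    . . . . X .
    . . . . . .
    . . . . . X
    . . . . . .

Result: "outside"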